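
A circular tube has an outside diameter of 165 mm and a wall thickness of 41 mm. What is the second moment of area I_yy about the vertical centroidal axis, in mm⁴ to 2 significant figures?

Treat the section as a set of non-overlapping primitives; coordinates are from the bounding-box lower-left.
Outer circle: ⌀165, A = 21 382 mm², x = 82.5 mm, Ī = 36 383 601 mm⁴.
Bore (subtracted): ⌀83, A = 5 411 mm², x = 82.5 mm, Ī = 2 329 605 mm⁴.
By symmetry the centroid is at mid-width, x̄ = 82.5 mm.
All pieces are centred on the vertical centroidal axis, so I = ΣĪ (holes subtracted) = 34 053 996 mm⁴.

I_yy ≈ 3.4 × 10⁷ mm⁴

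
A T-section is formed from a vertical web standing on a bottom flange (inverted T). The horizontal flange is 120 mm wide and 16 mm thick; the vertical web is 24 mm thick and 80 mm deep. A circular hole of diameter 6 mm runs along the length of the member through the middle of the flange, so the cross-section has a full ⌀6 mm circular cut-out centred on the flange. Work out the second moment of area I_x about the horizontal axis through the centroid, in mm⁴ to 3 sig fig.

Decompose the section into non-overlapping parts with the origin at the bottom-left of its bounding rectangle.
Flange: 120 × 16, A = 1 920 mm², y = 8 mm, Ī = 40 960 mm⁴.
Web: 24 × 80, A = 1 920 mm², y = 56 mm, Ī = 1 024 000 mm⁴.
Hole (subtracted): ⌀6, A = 28.274 mm², y = 8 mm, Ī = 63.617 mm⁴.
Centroid: ȳ = ΣA·y / ΣA = 32.178 mm.
Transfer each piece to the horizontal axis through the centroid using Ī + A·d² with d = y − 32.178:
  flange: d = -24.178 mm → contributes +1 163 348 mm⁴
  web: d = 23.822 mm → contributes +2 113 574 mm⁴
  hole: d = -24.178 mm → contributes −16 592 mm⁴
Total I = 3 260 330 mm⁴.

I_x ≈ 3.26 × 10⁶ mm⁴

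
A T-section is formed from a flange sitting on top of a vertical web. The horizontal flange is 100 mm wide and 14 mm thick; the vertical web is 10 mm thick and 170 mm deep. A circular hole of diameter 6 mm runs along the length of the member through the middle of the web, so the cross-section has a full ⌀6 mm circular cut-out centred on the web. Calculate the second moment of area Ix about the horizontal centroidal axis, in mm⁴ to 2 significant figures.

Ix ≈ 1.1 × 10⁷ mm⁴

Break the section into simple shapes (no overlaps), measuring from the bottom-left corner of the bounding box.
Flange: 100 × 14, A = 1 400 mm², y = 177 mm, Ī = 22 867 mm⁴.
Web: 10 × 170, A = 1 700 mm², y = 85 mm, Ī = 4 094 167 mm⁴.
Hole (subtracted): ⌀6, A = 28.27 mm², y = 85 mm, Ī = 63.62 mm⁴.
Centroid: ȳ = ΣA·y / ΣA = 126.9 mm.
Transfer each piece to the horizontal centroidal axis using Ī + A·d² with d = y − 126.9:
  flange: d = 50.07 mm → contributes +3 532 557 mm⁴
  web: d = -41.93 mm → contributes +7 083 097 mm⁴
  hole: d = -41.93 mm → contributes −49 775 mm⁴
Total I = 10 565 879 mm⁴.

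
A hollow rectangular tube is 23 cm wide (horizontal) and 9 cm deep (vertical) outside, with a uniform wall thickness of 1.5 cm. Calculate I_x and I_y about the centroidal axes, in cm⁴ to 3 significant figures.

I_x ≈ 1040 cm⁴, I_y ≈ 5130 cm⁴

Split into non-overlapping primitives; take the origin at the lower-left of the bounding box.
Outer rectangle: 23 × 9, A = 207 cm², y = 4.5 cm, Ī = 1397.3 cm⁴.
Inner void (subtracted): 20 × 6, A = 120 cm², y = 4.5 cm, Ī = 360 cm⁴.
By symmetry the centroid is at mid-height, ȳ = 4.5 cm.
All pieces are centred on the centroidal x-axis, so I = ΣĪ (holes subtracted) = 1037.3 cm⁴.
Repeating about the centroidal y-axis gives I_y = 5125.3 cm⁴.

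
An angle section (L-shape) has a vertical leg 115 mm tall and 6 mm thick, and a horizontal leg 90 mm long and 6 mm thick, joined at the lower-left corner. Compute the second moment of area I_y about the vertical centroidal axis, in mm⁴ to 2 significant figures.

I_y ≈ 8.9 × 10⁵ mm⁴

Split into non-overlapping primitives; take the origin at the lower-left of the bounding box.
Vertical leg: 6 × 115, A = 690 mm², x = 3 mm, Ī = 2 070 mm⁴.
Horizontal leg (remainder): 84 × 6, A = 504 mm², x = 48 mm, Ī = 296 352 mm⁴.
Centroid: x̄ = ΣA·x / ΣA = 21.99 mm.
Transfer each piece to the vertical centroidal axis using Ī + A·d² with d = x − 21.99:
  vertical leg: d = -18.99 mm → contributes +251 028 mm⁴
  horizontal leg (remainder): d = 26.01 mm → contributes +637 188 mm⁴
Total I = 888 216 mm⁴.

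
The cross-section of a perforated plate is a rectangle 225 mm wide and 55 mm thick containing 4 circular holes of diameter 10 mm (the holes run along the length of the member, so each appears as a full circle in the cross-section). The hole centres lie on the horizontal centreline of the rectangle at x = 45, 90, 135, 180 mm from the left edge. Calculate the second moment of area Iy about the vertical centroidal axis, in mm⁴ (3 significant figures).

Iy ≈ 5.14 × 10⁷ mm⁴

Decompose the section into non-overlapping parts with the origin at the bottom-left of its bounding rectangle.
Plate: 225 × 55, A = 12 375 mm², x = 112.5 mm, Ī = 52 207 031 mm⁴.
Hole 1 (subtracted): ⌀10, A = 78.54 mm², x = 45 mm, Ī = 490.87 mm⁴.
Hole 2 (subtracted): ⌀10, A = 78.54 mm², x = 90 mm, Ī = 490.87 mm⁴.
Hole 3 (subtracted): ⌀10, A = 78.54 mm², x = 135 mm, Ī = 490.87 mm⁴.
Hole 4 (subtracted): ⌀10, A = 78.54 mm², x = 180 mm, Ī = 490.87 mm⁴.
By symmetry the centroid is at mid-width, x̄ = 112.5 mm.
Transfer each piece to the vertical centroidal axis using Ī + A·d² with d = x − 112.5:
  plate: d = 0 mm → contributes +52 207 031 mm⁴
  hole 1: d = -67.5 mm → contributes −358 338 mm⁴
  hole 2: d = -22.5 mm → contributes −40 252 mm⁴
  hole 3: d = 22.5 mm → contributes −40 252 mm⁴
  hole 4: d = 67.5 mm → contributes −358 338 mm⁴
Total I = 51 409 852 mm⁴.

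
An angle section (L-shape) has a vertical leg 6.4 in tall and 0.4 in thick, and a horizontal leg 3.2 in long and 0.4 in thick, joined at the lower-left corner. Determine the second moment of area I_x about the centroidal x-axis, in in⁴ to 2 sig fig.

Break the section into simple shapes (no overlaps), measuring from the bottom-left corner of the bounding box.
Vertical leg: 0.4 × 6.4, A = 2.56 in², y = 3.2 in, Ī = 8.738 in⁴.
Horizontal leg (remainder): 2.8 × 0.4, A = 1.12 in², y = 0.2 in, Ī = 0.01493 in⁴.
Centroid: ȳ = ΣA·y / ΣA = 2.287 in.
Transfer each piece to the centroidal x-axis using Ī + A·d² with d = y − 2.287:
  vertical leg: d = 0.913 in → contributes +10.87 in⁴
  horizontal leg (remainder): d = -2.087 in → contributes +4.893 in⁴
Total I = 15.77 in⁴.

I_x ≈ 16 in⁴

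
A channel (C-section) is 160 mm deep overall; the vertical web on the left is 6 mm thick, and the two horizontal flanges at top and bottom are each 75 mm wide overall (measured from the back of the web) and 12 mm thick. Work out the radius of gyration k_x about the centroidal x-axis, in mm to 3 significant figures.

k_x ≈ 65.2 mm

Decompose the section into non-overlapping parts with the origin at the bottom-left of its bounding rectangle.
Web: 6 × 160, A = 960 mm², y = 80 mm, Ī = 2 048 000 mm⁴.
Top flange (beyond web): 69 × 12, A = 828 mm², y = 154 mm, Ī = 9 936 mm⁴.
Bottom flange (beyond web): 69 × 12, A = 828 mm², y = 6 mm, Ī = 9 936 mm⁴.
By symmetry the centroid is at mid-height, ȳ = 80 mm.
Transfer each piece to the centroidal x-axis using Ī + A·d² with d = y − 80:
  web: d = 0 mm → contributes +2 048 000 mm⁴
  top flange (beyond web): d = 74 mm → contributes +4 544 064 mm⁴
  bottom flange (beyond web): d = -74 mm → contributes +4 544 064 mm⁴
Total I = 11 136 128 mm⁴.
Radius of gyration: k = √(I/A) = √(11 136 128 / 2 616) = 65.245 mm.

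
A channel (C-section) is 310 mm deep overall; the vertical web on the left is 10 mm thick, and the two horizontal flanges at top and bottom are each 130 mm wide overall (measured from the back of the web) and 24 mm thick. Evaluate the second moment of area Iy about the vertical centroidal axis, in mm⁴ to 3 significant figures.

Iy ≈ 1.55 × 10⁷ mm⁴

Break the section into simple shapes (no overlaps), measuring from the bottom-left corner of the bounding box.
Web: 10 × 310, A = 3 100 mm², x = 5 mm, Ī = 25 833 mm⁴.
Top flange (beyond web): 120 × 24, A = 2 880 mm², x = 70 mm, Ī = 3 456 000 mm⁴.
Bottom flange (beyond web): 120 × 24, A = 2 880 mm², x = 70 mm, Ī = 3 456 000 mm⁴.
Centroid: x̄ = ΣA·x / ΣA = 47.257 mm.
Transfer each piece to the vertical centroidal axis using Ī + A·d² with d = x − 47.257:
  web: d = -42.257 mm → contributes +5 561 449 mm⁴
  top flange (beyond web): d = 22.743 mm → contributes +4 945 619 mm⁴
  bottom flange (beyond web): d = 22.743 mm → contributes +4 945 619 mm⁴
Total I = 15 452 687 mm⁴.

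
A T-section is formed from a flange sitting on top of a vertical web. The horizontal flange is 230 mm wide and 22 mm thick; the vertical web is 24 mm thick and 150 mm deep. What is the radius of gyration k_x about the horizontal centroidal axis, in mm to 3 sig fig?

Break the section into simple shapes (no overlaps), measuring from the bottom-left corner of the bounding box.
Flange: 230 × 22, A = 5 060 mm², y = 161 mm, Ī = 204 087 mm⁴.
Web: 24 × 150, A = 3 600 mm², y = 75 mm, Ī = 6 750 000 mm⁴.
Centroid: ȳ = ΣA·y / ΣA = 125.25 mm.
Transfer each piece to the horizontal centroidal axis using Ī + A·d² with d = y − 125.25:
  flange: d = 35.751 mm → contributes +6 671 292 mm⁴
  web: d = -50.249 mm → contributes +15 840 016 mm⁴
Total I = 22 511 308 mm⁴.
Radius of gyration: k = √(I/A) = √(22 511 308 / 8 660) = 50.985 mm.

k_x ≈ 51.0 mm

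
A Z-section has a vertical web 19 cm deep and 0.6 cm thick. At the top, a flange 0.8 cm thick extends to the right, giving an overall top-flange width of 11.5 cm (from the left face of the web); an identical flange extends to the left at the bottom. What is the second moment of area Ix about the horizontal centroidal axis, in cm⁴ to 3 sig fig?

Split into non-overlapping primitives; take the origin at the lower-left of the bounding box.
Web: 0.6 × 19, A = 11.4 cm², y = 9.5 cm, Ī = 342.95 cm⁴.
Top flange (beyond web): 10.9 × 0.8, A = 8.72 cm², y = 18.6 cm, Ī = 0.46507 cm⁴.
Bottom flange (beyond web): 10.9 × 0.8, A = 8.72 cm², y = 0.4 cm, Ī = 0.46507 cm⁴.
Centroid: ȳ = ΣA·y / ΣA = 9.5 cm.
Transfer each piece to the horizontal centroidal axis using Ī + A·d² with d = y − 9.5:
  web: d = 0 cm → contributes +342.95 cm⁴
  top flange (beyond web): d = 9.1 cm → contributes +722.57 cm⁴
  bottom flange (beyond web): d = -9.1 cm → contributes +722.57 cm⁴
Total I = 1788.1 cm⁴.

Ix ≈ 1790 cm⁴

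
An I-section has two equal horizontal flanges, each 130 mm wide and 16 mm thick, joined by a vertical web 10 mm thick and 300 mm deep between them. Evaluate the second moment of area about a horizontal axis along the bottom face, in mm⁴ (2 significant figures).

I_base ≈ 3.2 × 10⁸ mm⁴

Decompose the section into non-overlapping parts with the origin at the bottom-left of its bounding rectangle.
Bottom flange: 130 × 16, A = 2 080 mm², y = 8 mm, Ī = 44 373 mm⁴.
Web: 10 × 300, A = 3 000 mm², y = 166 mm, Ī = 22 500 000 mm⁴.
Top flange: 130 × 16, A = 2 080 mm², y = 324 mm, Ī = 44 373 mm⁴.
Transfer each piece to the base of the section using Ī + A·d² with d = y − 0:
  bottom flange: d = 8 mm → contributes +177 493 mm⁴
  web: d = 166 mm → contributes +105 168 000 mm⁴
  top flange: d = 324 mm → contributes +218 394 453 mm⁴
Total I = 323 739 947 mm⁴.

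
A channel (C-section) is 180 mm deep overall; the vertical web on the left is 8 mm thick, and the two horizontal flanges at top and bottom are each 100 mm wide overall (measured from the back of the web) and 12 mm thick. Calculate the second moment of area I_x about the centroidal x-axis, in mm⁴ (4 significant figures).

Break the section into simple shapes (no overlaps), measuring from the bottom-left corner of the bounding box.
Web: 8 × 180, A = 1 440 mm², y = 90 mm, Ī = 3 888 000 mm⁴.
Top flange (beyond web): 92 × 12, A = 1 104 mm², y = 174 mm, Ī = 13 248 mm⁴.
Bottom flange (beyond web): 92 × 12, A = 1 104 mm², y = 6 mm, Ī = 13 248 mm⁴.
By symmetry the centroid is at mid-height, ȳ = 90 mm.
Transfer each piece to the centroidal x-axis using Ī + A·d² with d = y − 90:
  web: d = 0 mm → contributes +3 888 000 mm⁴
  top flange (beyond web): d = 84 mm → contributes +7 803 072 mm⁴
  bottom flange (beyond web): d = -84 mm → contributes +7 803 072 mm⁴
Total I = 19 494 144 mm⁴.

I_x ≈ 1.949 × 10⁷ mm⁴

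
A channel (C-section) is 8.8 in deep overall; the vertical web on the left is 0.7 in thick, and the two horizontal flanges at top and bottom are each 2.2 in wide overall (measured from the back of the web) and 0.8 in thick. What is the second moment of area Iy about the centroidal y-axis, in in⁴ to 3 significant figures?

Treat the section as a set of non-overlapping primitives; coordinates are from the bounding-box lower-left.
Web: 0.7 × 8.8, A = 6.16 in², x = 0.35 in, Ī = 0.25153 in⁴.
Top flange (beyond web): 1.5 × 0.8, A = 1.2 in², x = 1.45 in, Ī = 0.225 in⁴.
Bottom flange (beyond web): 1.5 × 0.8, A = 1.2 in², x = 1.45 in, Ī = 0.225 in⁴.
Centroid: x̄ = ΣA·x / ΣA = 0.65841 in.
Transfer each piece to the centroidal y-axis using Ī + A·d² with d = x − 0.65841:
  web: d = -0.30841 in → contributes +0.83746 in⁴
  top flange (beyond web): d = 0.79159 in → contributes +0.97694 in⁴
  bottom flange (beyond web): d = 0.79159 in → contributes +0.97694 in⁴
Total I = 2.7913 in⁴.

Iy ≈ 2.79 in⁴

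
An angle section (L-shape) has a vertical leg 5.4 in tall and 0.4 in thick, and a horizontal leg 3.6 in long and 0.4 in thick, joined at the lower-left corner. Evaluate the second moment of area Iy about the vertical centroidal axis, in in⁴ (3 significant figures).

Iy ≈ 3.73 in⁴

Break the section into simple shapes (no overlaps), measuring from the bottom-left corner of the bounding box.
Vertical leg: 0.4 × 5.4, A = 2.16 in², x = 0.2 in, Ī = 0.0288 in⁴.
Horizontal leg (remainder): 3.2 × 0.4, A = 1.28 in², x = 2 in, Ī = 1.0923 in⁴.
Centroid: x̄ = ΣA·x / ΣA = 0.86977 in.
Transfer each piece to the vertical centroidal axis using Ī + A·d² with d = x − 0.86977:
  vertical leg: d = -0.66977 in → contributes +0.99775 in⁴
  horizontal leg (remainder): d = 1.1302 in → contributes +2.7274 in⁴
Total I = 3.7251 in⁴.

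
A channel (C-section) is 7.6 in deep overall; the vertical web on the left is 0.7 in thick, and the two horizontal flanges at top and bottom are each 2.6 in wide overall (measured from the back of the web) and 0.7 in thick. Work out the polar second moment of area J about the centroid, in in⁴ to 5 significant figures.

J ≈ 61.391 in⁴

Break the section into simple shapes (no overlaps), measuring from the bottom-left corner of the bounding box.
Web: 0.7 × 7.6, A = 5.32 in², y = 3.8 in, Ī = 25.60693 in⁴.
Top flange (beyond web): 1.9 × 0.7, A = 1.33 in², y = 7.25 in, Ī = 0.05430833 in⁴.
Bottom flange (beyond web): 1.9 × 0.7, A = 1.33 in², y = 0.35 in, Ī = 0.05430833 in⁴.
By symmetry the centroid is at mid-height, ȳ = 3.8 in.
Transfer each piece to the centroidal x-axis using Ī + A·d² with d = y − 3.8:
  web: d = 0 in → contributes +25.60693 in⁴
  top flange (beyond web): d = 3.45 in → contributes +15.88463 in⁴
  bottom flange (beyond web): d = -3.45 in → contributes +15.88463 in⁴
Total I = 57.3762 in⁴.
For the y-axis: x̄ = 0.7833333 in.
Repeating about the centroidal y-axis gives I_y = 4.014383 in⁴.
Polar second moment: J = I_x + I_y = 61.39058 in⁴.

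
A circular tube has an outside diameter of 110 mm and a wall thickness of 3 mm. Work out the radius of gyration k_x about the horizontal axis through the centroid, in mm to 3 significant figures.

k_x ≈ 37.8 mm

Split into non-overlapping primitives; take the origin at the lower-left of the bounding box.
Outer circle: ⌀110, A = 9503.3 mm², y = 55 mm, Ī = 7 186 884 mm⁴.
Bore (subtracted): ⌀104, A = 8494.9 mm², y = 55 mm, Ī = 5 742 530 mm⁴.
By symmetry the centroid is at mid-height, ȳ = 55 mm.
All pieces are centred on the horizontal axis through the centroid, so I = ΣĪ (holes subtracted) = 1 444 354 mm⁴.
Radius of gyration: k = √(I/A) = √(1 444 354 / 1008.5) = 37.845 mm.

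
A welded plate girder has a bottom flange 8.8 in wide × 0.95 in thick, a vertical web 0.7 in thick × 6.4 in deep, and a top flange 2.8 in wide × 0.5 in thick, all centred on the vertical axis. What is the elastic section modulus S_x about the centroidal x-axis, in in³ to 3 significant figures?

Break the section into simple shapes (no overlaps), measuring from the bottom-left corner of the bounding box.
Bottom plate: 8.8 × 0.95, A = 8.36 in², y = 0.475 in, Ī = 0.62874 in⁴.
Web plate: 0.7 × 6.4, A = 4.48 in², y = 4.15 in, Ī = 15.292 in⁴.
Top plate: 2.8 × 0.5, A = 1.4 in², y = 7.6 in, Ī = 0.029167 in⁴.
Centroid: ȳ = ΣA·y / ΣA = 2.3317 in.
Transfer each piece to the centroidal x-axis using Ī + A·d² with d = y − 2.3317:
  bottom plate: d = -1.8567 in → contributes +29.448 in⁴
  web plate: d = 1.8183 in → contributes +30.104 in⁴
  top plate: d = 5.2683 in → contributes +38.887 in⁴
Total I = 98.438 in⁴.
Extreme fibre distance c = 5.5183 in; S = I/c = 17.838 in³.

S_x ≈ 17.8 in³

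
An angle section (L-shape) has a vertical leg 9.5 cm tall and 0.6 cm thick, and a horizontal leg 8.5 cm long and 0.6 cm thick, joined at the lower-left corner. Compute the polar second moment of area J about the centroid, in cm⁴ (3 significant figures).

J ≈ 166 cm⁴

Break the section into simple shapes (no overlaps), measuring from the bottom-left corner of the bounding box.
Vertical leg: 0.6 × 9.5, A = 5.7 cm², y = 4.75 cm, Ī = 42.869 cm⁴.
Horizontal leg (remainder): 7.9 × 0.6, A = 4.74 cm², y = 0.3 cm, Ī = 0.1422 cm⁴.
Centroid: ȳ = ΣA·y / ΣA = 2.7296 cm.
Transfer each piece to the centroidal x-axis using Ī + A·d² with d = y − 2.7296:
  vertical leg: d = 2.0204 cm → contributes +66.136 cm⁴
  horizontal leg (remainder): d = -2.4296 cm → contributes +28.122 cm⁴
Total I = 94.258 cm⁴.
For the y-axis: x̄ = 2.2296 cm.
Repeating about the centroidal y-axis gives I_y = 71.567 cm⁴.
Polar second moment: J = I_x + I_y = 165.83 cm⁴.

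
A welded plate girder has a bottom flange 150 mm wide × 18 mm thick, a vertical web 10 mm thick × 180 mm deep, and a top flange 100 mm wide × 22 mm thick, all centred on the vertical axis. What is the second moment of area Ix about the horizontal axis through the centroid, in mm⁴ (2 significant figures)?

Decompose the section into non-overlapping parts with the origin at the bottom-left of its bounding rectangle.
Bottom plate: 150 × 18, A = 2 700 mm², y = 9 mm, Ī = 72 900 mm⁴.
Web plate: 10 × 180, A = 1 800 mm², y = 108 mm, Ī = 4 860 000 mm⁴.
Top plate: 100 × 22, A = 2 200 mm², y = 209 mm, Ī = 88 733 mm⁴.
Centroid: ȳ = ΣA·y / ΣA = 101.3 mm.
Transfer each piece to the horizontal axis through the centroid using Ī + A·d² with d = y − 101.3:
  bottom plate: d = -92.27 mm → contributes +23 059 364 mm⁴
  web plate: d = 6.731 mm → contributes +4 941 560 mm⁴
  top plate: d = 107.7 mm → contributes +25 622 026 mm⁴
Total I = 53 622 950 mm⁴.

Ix ≈ 5.4 × 10⁷ mm⁴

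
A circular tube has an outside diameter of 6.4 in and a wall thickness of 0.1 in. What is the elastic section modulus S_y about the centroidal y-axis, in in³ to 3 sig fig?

S_y ≈ 3.07 in³

Break the section into simple shapes (no overlaps), measuring from the bottom-left corner of the bounding box.
Outer circle: ⌀6.4, A = 32.17 in², x = 3.2 in, Ī = 82.355 in⁴.
Bore (subtracted): ⌀6.2, A = 30.191 in², x = 3.2 in, Ī = 72.533 in⁴.
By symmetry the centroid is at mid-width, x̄ = 3.2 in.
All pieces are centred on the centroidal y-axis, so I = ΣĪ (holes subtracted) = 9.8218 in⁴.
Extreme fibre distance c = 3.2 in; S = I/c = 3.0693 in³.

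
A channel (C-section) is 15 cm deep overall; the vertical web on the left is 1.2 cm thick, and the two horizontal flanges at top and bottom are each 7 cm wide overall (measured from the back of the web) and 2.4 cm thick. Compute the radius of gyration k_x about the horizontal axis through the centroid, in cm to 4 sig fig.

Split into non-overlapping primitives; take the origin at the lower-left of the bounding box.
Web: 1.2 × 15, A = 18 cm², y = 7.5 cm, Ī = 337.5 cm⁴.
Top flange (beyond web): 5.8 × 2.4, A = 13.92 cm², y = 13.8 cm, Ī = 6.6816 cm⁴.
Bottom flange (beyond web): 5.8 × 2.4, A = 13.92 cm², y = 1.2 cm, Ī = 6.6816 cm⁴.
By symmetry the centroid is at mid-height, ȳ = 7.5 cm.
Transfer each piece to the horizontal axis through the centroid using Ī + A·d² with d = y − 7.5:
  web: d = 0 cm → contributes +337.5 cm⁴
  top flange (beyond web): d = 6.3 cm → contributes +559.166 cm⁴
  bottom flange (beyond web): d = -6.3 cm → contributes +559.166 cm⁴
Total I = 1455.83 cm⁴.
Radius of gyration: k = √(I/A) = √(1455.83 / 45.84) = 5.63551 cm.

k_x ≈ 5.636 cm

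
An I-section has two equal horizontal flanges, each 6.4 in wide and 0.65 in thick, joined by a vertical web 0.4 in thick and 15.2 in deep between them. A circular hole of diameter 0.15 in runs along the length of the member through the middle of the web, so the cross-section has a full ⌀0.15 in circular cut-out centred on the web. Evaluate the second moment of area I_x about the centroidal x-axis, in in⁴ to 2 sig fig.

I_x ≈ 640 in⁴

Treat the section as a set of non-overlapping primitives; coordinates are from the bounding-box lower-left.
Bottom flange: 6.4 × 0.65, A = 4.16 in², y = 0.325 in, Ī = 0.1465 in⁴.
Web: 0.4 × 15.2, A = 6.08 in², y = 8.25 in, Ī = 117.1 in⁴.
Top flange: 6.4 × 0.65, A = 4.16 in², y = 16.18 in, Ī = 0.1465 in⁴.
Hole (subtracted): ⌀0.15, A = 0.01767 in², y = 8.25 in, Ī = 0.00002485 in⁴.
By symmetry the centroid is at mid-height, ȳ = 8.25 in.
Transfer each piece to the centroidal x-axis using Ī + A·d² with d = y − 8.25:
  bottom flange: d = -7.925 in → contributes +261.4 in⁴
  web: d = 0 in → contributes +117.1 in⁴
  top flange: d = 7.925 in → contributes +261.4 in⁴
  hole: d = 0 in → contributes −0.00002485 in⁴
Total I = 639.9 in⁴.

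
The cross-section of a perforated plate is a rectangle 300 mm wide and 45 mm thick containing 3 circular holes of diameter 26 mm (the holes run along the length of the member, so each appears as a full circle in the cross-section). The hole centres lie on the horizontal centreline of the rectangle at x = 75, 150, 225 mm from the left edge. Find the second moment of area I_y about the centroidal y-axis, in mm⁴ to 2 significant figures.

Decompose the section into non-overlapping parts with the origin at the bottom-left of its bounding rectangle.
Plate: 300 × 45, A = 13 500 mm², x = 150 mm, Ī = 101 250 000 mm⁴.
Hole 1 (subtracted): ⌀26, A = 530.9 mm², x = 75 mm, Ī = 22 432 mm⁴.
Hole 2 (subtracted): ⌀26, A = 530.9 mm², x = 150 mm, Ī = 22 432 mm⁴.
Hole 3 (subtracted): ⌀26, A = 530.9 mm², x = 225 mm, Ī = 22 432 mm⁴.
By symmetry the centroid is at mid-width, x̄ = 150 mm.
Transfer each piece to the centroidal y-axis using Ī + A·d² with d = x − 150:
  plate: d = 0 mm → contributes +101 250 000 mm⁴
  hole 1: d = -75 mm → contributes −3 008 908 mm⁴
  hole 2: d = 0 mm → contributes −22 432 mm⁴
  hole 3: d = 75 mm → contributes −3 008 908 mm⁴
Total I = 95 209 752 mm⁴.

I_y ≈ 9.5 × 10⁷ mm⁴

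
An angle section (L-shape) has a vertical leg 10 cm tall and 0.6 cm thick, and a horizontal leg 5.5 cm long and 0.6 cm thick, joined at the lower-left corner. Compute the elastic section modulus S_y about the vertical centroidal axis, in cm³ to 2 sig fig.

Treat the section as a set of non-overlapping primitives; coordinates are from the bounding-box lower-left.
Vertical leg: 0.6 × 10, A = 6 cm², x = 0.3 cm, Ī = 0.18 cm⁴.
Horizontal leg (remainder): 4.9 × 0.6, A = 2.94 cm², x = 3.05 cm, Ī = 5.882 cm⁴.
Centroid: x̄ = ΣA·x / ΣA = 1.204 cm.
Transfer each piece to the vertical centroidal axis using Ī + A·d² with d = x − 1.204:
  vertical leg: d = -0.9044 cm → contributes +5.087 cm⁴
  horizontal leg (remainder): d = 1.846 cm → contributes +15.9 cm⁴
Total I = 20.98 cm⁴.
Extreme fibre distance c = 4.296 cm; S = I/c = 4.885 cm³.

S_y ≈ 4.9 cm³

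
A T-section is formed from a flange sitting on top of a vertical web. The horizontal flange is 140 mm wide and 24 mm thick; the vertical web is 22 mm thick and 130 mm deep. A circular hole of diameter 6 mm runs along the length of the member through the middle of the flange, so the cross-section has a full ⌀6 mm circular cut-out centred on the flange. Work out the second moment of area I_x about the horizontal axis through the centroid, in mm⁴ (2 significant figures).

I_x ≈ 1.3 × 10⁷ mm⁴

Split into non-overlapping primitives; take the origin at the lower-left of the bounding box.
Flange: 140 × 24, A = 3 360 mm², y = 142 mm, Ī = 161 280 mm⁴.
Web: 22 × 130, A = 2 860 mm², y = 65 mm, Ī = 4 027 833 mm⁴.
Hole (subtracted): ⌀6, A = 28.27 mm², y = 142 mm, Ī = 63.62 mm⁴.
Centroid: ȳ = ΣA·y / ΣA = 106.4 mm.
Transfer each piece to the horizontal axis through the centroid using Ī + A·d² with d = y − 106.4:
  flange: d = 35.57 mm → contributes +4 411 676 mm⁴
  web: d = -41.43 mm → contributes +8 937 619 mm⁴
  hole: d = 35.57 mm → contributes −35 831 mm⁴
Total I = 13 313 464 mm⁴.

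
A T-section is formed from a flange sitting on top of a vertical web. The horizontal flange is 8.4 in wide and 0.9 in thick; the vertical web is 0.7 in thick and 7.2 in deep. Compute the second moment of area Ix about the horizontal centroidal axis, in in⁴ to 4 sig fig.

Ix ≈ 71.88 in⁴

Break the section into simple shapes (no overlaps), measuring from the bottom-left corner of the bounding box.
Flange: 8.4 × 0.9, A = 7.56 in², y = 7.65 in, Ī = 0.5103 in⁴.
Web: 0.7 × 7.2, A = 5.04 in², y = 3.6 in, Ī = 21.7728 in⁴.
Centroid: ȳ = ΣA·y / ΣA = 6.03 in.
Transfer each piece to the horizontal centroidal axis using Ī + A·d² with d = y − 6.03:
  flange: d = 1.62 in → contributes +20.3508 in⁴
  web: d = -2.43 in → contributes +51.5335 in⁴
Total I = 71.8843 in⁴.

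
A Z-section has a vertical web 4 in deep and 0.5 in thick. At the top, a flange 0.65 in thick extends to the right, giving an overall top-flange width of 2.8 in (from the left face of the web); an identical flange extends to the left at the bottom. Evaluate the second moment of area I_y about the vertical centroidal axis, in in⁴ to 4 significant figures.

Decompose the section into non-overlapping parts with the origin at the bottom-left of its bounding rectangle.
Web: 0.5 × 4, A = 2 in², x = 2.55 in, Ī = 0.0416667 in⁴.
Top flange (beyond web): 2.3 × 0.65, A = 1.495 in², x = 3.95 in, Ī = 0.659046 in⁴.
Bottom flange (beyond web): 2.3 × 0.65, A = 1.495 in², x = 1.15 in, Ī = 0.659046 in⁴.
Centroid: x̄ = ΣA·x / ΣA = 2.55 in.
Transfer each piece to the vertical centroidal axis using Ī + A·d² with d = x − 2.55:
  web: d = 0 in → contributes +0.0416667 in⁴
  top flange (beyond web): d = 1.4 in → contributes +3.58925 in⁴
  bottom flange (beyond web): d = -1.4 in → contributes +3.58925 in⁴
Total I = 7.22016 in⁴.

I_y ≈ 7.220 in⁴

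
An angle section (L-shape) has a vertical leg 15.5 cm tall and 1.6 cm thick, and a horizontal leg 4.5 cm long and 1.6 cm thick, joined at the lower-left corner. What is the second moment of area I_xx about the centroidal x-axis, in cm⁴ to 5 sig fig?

I_xx ≈ 686.31 cm⁴

Split into non-overlapping primitives; take the origin at the lower-left of the bounding box.
Vertical leg: 1.6 × 15.5, A = 24.8 cm², y = 7.75 cm, Ī = 496.5167 cm⁴.
Horizontal leg (remainder): 2.9 × 1.6, A = 4.64 cm², y = 0.8 cm, Ī = 0.9898667 cm⁴.
Centroid: ȳ = ΣA·y / ΣA = 6.65462 cm.
Transfer each piece to the centroidal x-axis using Ī + A·d² with d = y − 6.65462:
  vertical leg: d = 1.09538 cm → contributes +526.2732 cm⁴
  horizontal leg (remainder): d = -5.85462 cm → contributes +160.0332 cm⁴
Total I = 686.3063 cm⁴.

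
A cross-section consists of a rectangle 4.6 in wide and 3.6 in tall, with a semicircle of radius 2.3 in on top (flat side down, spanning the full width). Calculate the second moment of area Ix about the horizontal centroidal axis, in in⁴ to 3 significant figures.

Break the section into simple shapes (no overlaps), measuring from the bottom-left corner of the bounding box.
Rectangular body: 4.6 × 3.6, A = 16.56 in², y = 1.8 in, Ī = 17.885 in⁴.
Semicircular cap: semicircle r = 2.3, A = 8.3095 in², y = 4.5762 in, Ī = 3.0714 in⁴.
Centroid: ȳ = ΣA·y / ΣA = 2.7276 in.
Transfer each piece to the horizontal centroidal axis using Ī + A·d² with d = y − 2.7276:
  rectangular body: d = -0.92758 in → contributes +32.133 in⁴
  semicircular cap: d = 1.8486 in → contributes +31.467 in⁴
Total I = 63.6 in⁴.

Ix ≈ 63.6 in⁴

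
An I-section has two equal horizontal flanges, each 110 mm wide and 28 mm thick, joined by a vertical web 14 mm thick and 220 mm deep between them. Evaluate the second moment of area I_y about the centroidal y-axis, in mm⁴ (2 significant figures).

Decompose the section into non-overlapping parts with the origin at the bottom-left of its bounding rectangle.
Bottom flange: 110 × 28, A = 3 080 mm², x = 55 mm, Ī = 3 105 667 mm⁴.
Web: 14 × 220, A = 3 080 mm², x = 55 mm, Ī = 50 307 mm⁴.
Top flange: 110 × 28, A = 3 080 mm², x = 55 mm, Ī = 3 105 667 mm⁴.
By symmetry the centroid is at mid-width, x̄ = 55 mm.
All pieces are centred on the centroidal y-axis, so I = ΣĪ = 6 261 640 mm⁴.

I_y ≈ 6.3 × 10⁶ mm⁴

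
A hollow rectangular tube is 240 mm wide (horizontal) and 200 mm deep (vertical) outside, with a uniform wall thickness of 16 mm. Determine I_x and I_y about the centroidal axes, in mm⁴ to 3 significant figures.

I_x ≈ 7.78 × 10⁷ mm⁴, I_y ≈ 1.04 × 10⁸ mm⁴

Decompose the section into non-overlapping parts with the origin at the bottom-left of its bounding rectangle.
Outer rectangle: 240 × 200, A = 48 000 mm², y = 100 mm, Ī = 160 000 000 mm⁴.
Inner void (subtracted): 208 × 168, A = 34 944 mm², y = 100 mm, Ī = 82 188 288 mm⁴.
By symmetry the centroid is at mid-height, ȳ = 100 mm.
All pieces are centred on the centroidal x-axis, so I = ΣĪ (holes subtracted) = 77 811 712 mm⁴.
Repeating about the centroidal y-axis gives I_y = 104 415 232 mm⁴.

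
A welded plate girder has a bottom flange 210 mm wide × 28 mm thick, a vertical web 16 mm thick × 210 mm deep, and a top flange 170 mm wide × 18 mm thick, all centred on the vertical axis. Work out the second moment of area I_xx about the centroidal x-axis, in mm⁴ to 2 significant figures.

I_xx ≈ 1.3 × 10⁸ mm⁴

Decompose the section into non-overlapping parts with the origin at the bottom-left of its bounding rectangle.
Bottom plate: 210 × 28, A = 5 880 mm², y = 14 mm, Ī = 384 160 mm⁴.
Web plate: 16 × 210, A = 3 360 mm², y = 133 mm, Ī = 12 348 000 mm⁴.
Top plate: 170 × 18, A = 3 060 mm², y = 247 mm, Ī = 82 620 mm⁴.
Centroid: ȳ = ΣA·y / ΣA = 104.5 mm.
Transfer each piece to the centroidal x-axis using Ī + A·d² with d = y − 104.5:
  bottom plate: d = -90.47 mm → contributes +48 514 280 mm⁴
  web plate: d = 28.53 mm → contributes +15 082 301 mm⁴
  top plate: d = 142.5 mm → contributes +62 243 145 mm⁴
Total I = 125 839 726 mm⁴.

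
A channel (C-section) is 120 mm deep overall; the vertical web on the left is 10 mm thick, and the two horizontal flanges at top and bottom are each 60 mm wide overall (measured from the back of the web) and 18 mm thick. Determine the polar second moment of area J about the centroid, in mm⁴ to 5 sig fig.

J ≈ 7.2034 × 10⁶ mm⁴

Decompose the section into non-overlapping parts with the origin at the bottom-left of its bounding rectangle.
Web: 10 × 120, A = 1 200 mm², y = 60 mm, Ī = 1 440 000 mm⁴.
Top flange (beyond web): 50 × 18, A = 900 mm², y = 111 mm, Ī = 24 300 mm⁴.
Bottom flange (beyond web): 50 × 18, A = 900 mm², y = 9 mm, Ī = 24 300 mm⁴.
By symmetry the centroid is at mid-height, ȳ = 60 mm.
Transfer each piece to the centroidal x-axis using Ī + A·d² with d = y − 60:
  web: d = 0 mm → contributes +1 440 000 mm⁴
  top flange (beyond web): d = 51 mm → contributes +2 365 200 mm⁴
  bottom flange (beyond web): d = -51 mm → contributes +2 365 200 mm⁴
Total I = 6 170 400 mm⁴.
For the y-axis: x̄ = 23 mm.
Repeating about the centroidal y-axis gives I_y = 1 033 000 mm⁴.
Polar second moment: J = I_x + I_y = 7 203 400 mm⁴.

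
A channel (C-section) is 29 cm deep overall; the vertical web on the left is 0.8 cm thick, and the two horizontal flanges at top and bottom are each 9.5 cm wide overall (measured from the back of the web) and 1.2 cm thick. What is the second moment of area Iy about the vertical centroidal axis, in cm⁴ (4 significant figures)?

Iy ≈ 380.9 cm⁴

Split into non-overlapping primitives; take the origin at the lower-left of the bounding box.
Web: 0.8 × 29, A = 23.2 cm², x = 0.4 cm, Ī = 1.23733 cm⁴.
Top flange (beyond web): 8.7 × 1.2, A = 10.44 cm², x = 5.15 cm, Ī = 65.8503 cm⁴.
Bottom flange (beyond web): 8.7 × 1.2, A = 10.44 cm², x = 5.15 cm, Ī = 65.8503 cm⁴.
Centroid: x̄ = ΣA·x / ΣA = 2.65 cm.
Transfer each piece to the vertical centroidal axis using Ī + A·d² with d = x − 2.65:
  web: d = -2.25 cm → contributes +118.687 cm⁴
  top flange (beyond web): d = 2.5 cm → contributes +131.1 cm⁴
  bottom flange (beyond web): d = 2.5 cm → contributes +131.1 cm⁴
Total I = 380.888 cm⁴.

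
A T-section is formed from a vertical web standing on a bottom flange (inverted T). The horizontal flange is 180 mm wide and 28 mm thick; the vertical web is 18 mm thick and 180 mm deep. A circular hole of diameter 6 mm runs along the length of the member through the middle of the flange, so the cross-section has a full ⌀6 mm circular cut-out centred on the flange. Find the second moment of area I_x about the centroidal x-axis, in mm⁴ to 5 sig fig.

I_x ≈ 3.0361 × 10⁷ mm⁴

Decompose the section into non-overlapping parts with the origin at the bottom-left of its bounding rectangle.
Flange: 180 × 28, A = 5 040 mm², y = 14 mm, Ī = 329 280 mm⁴.
Web: 18 × 180, A = 3 240 mm², y = 118 mm, Ī = 8 748 000 mm⁴.
Hole (subtracted): ⌀6, A = 28.27433 mm², y = 14 mm, Ī = 63.61725 mm⁴.
Centroid: ȳ = ΣA·y / ΣA = 54.83509 mm.
Transfer each piece to the centroidal x-axis using Ī + A·d² with d = y − 54.83509:
  flange: d = -40.83509 mm → contributes +8 733 505 mm⁴
  web: d = 63.16491 mm → contributes +21 674 969 mm⁴
  hole: d = -40.83509 mm → contributes −47211.21 mm⁴
Total I = 30 361 263 mm⁴.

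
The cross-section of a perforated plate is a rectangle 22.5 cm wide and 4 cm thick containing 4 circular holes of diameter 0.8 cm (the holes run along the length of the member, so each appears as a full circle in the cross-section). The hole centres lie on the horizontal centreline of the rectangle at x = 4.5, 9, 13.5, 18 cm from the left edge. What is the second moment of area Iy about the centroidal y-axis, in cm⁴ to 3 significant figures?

Split into non-overlapping primitives; take the origin at the lower-left of the bounding box.
Plate: 22.5 × 4, A = 90 cm², x = 11.25 cm, Ī = 3796.9 cm⁴.
Hole 1 (subtracted): ⌀0.8, A = 0.50265 cm², x = 4.5 cm, Ī = 0.020106 cm⁴.
Hole 2 (subtracted): ⌀0.8, A = 0.50265 cm², x = 9 cm, Ī = 0.020106 cm⁴.
Hole 3 (subtracted): ⌀0.8, A = 0.50265 cm², x = 13.5 cm, Ī = 0.020106 cm⁴.
Hole 4 (subtracted): ⌀0.8, A = 0.50265 cm², x = 18 cm, Ī = 0.020106 cm⁴.
By symmetry the centroid is at mid-width, x̄ = 11.25 cm.
Transfer each piece to the centroidal y-axis using Ī + A·d² with d = x − 11.25:
  plate: d = 0 cm → contributes +3796.9 cm⁴
  hole 1: d = -6.75 cm → contributes −22.922 cm⁴
  hole 2: d = -2.25 cm → contributes −2.5648 cm⁴
  hole 3: d = 2.25 cm → contributes −2.5648 cm⁴
  hole 4: d = 6.75 cm → contributes −22.922 cm⁴
Total I = 3745.9 cm⁴.

Iy ≈ 3750 cm⁴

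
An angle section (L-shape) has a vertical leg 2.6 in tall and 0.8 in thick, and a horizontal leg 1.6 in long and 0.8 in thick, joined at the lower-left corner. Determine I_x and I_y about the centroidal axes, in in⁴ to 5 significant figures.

I_x ≈ 1.6023 in⁴, I_y ≈ 0.45829 in⁴

Decompose the section into non-overlapping parts with the origin at the bottom-left of its bounding rectangle.
Vertical leg: 0.8 × 2.6, A = 2.08 in², y = 1.3 in, Ī = 1.171733 in⁴.
Horizontal leg (remainder): 0.8 × 0.8, A = 0.64 in², y = 0.4 in, Ī = 0.03413333 in⁴.
Centroid: ȳ = ΣA·y / ΣA = 1.088235 in.
Transfer each piece to the centroidal x-axis using Ī + A·d² with d = y − 1.088235:
  vertical leg: d = 0.2117647 in → contributes +1.265009 in⁴
  horizontal leg (remainder): d = -0.6882353 in → contributes +0.3372807 in⁴
Total I = 1.60229 in⁴.
For the y-axis: x̄ = 0.5882353 in.
Repeating about the centroidal y-axis gives I_y = 0.4582902 in⁴.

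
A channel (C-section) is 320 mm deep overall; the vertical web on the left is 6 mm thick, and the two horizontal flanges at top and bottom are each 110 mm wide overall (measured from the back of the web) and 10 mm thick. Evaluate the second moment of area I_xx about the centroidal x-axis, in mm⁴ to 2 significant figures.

Break the section into simple shapes (no overlaps), measuring from the bottom-left corner of the bounding box.
Web: 6 × 320, A = 1 920 mm², y = 160 mm, Ī = 16 384 000 mm⁴.
Top flange (beyond web): 104 × 10, A = 1 040 mm², y = 315 mm, Ī = 8 667 mm⁴.
Bottom flange (beyond web): 104 × 10, A = 1 040 mm², y = 5 mm, Ī = 8 667 mm⁴.
By symmetry the centroid is at mid-height, ȳ = 160 mm.
Transfer each piece to the centroidal x-axis using Ī + A·d² with d = y − 160:
  web: d = 0 mm → contributes +16 384 000 mm⁴
  top flange (beyond web): d = 155 mm → contributes +24 994 667 mm⁴
  bottom flange (beyond web): d = -155 mm → contributes +24 994 667 mm⁴
Total I = 66 373 333 mm⁴.

I_xx ≈ 6.6 × 10⁷ mm⁴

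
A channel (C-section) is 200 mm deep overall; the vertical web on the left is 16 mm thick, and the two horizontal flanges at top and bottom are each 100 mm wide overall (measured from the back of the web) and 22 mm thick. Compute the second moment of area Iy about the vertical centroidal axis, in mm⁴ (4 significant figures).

Iy ≈ 6.529 × 10⁶ mm⁴

Decompose the section into non-overlapping parts with the origin at the bottom-left of its bounding rectangle.
Web: 16 × 200, A = 3 200 mm², x = 8 mm, Ī = 68266.7 mm⁴.
Top flange (beyond web): 84 × 22, A = 1 848 mm², x = 58 mm, Ī = 1 086 624 mm⁴.
Bottom flange (beyond web): 84 × 22, A = 1 848 mm², x = 58 mm, Ī = 1 086 624 mm⁴.
Centroid: x̄ = ΣA·x / ΣA = 34.7981 mm.
Transfer each piece to the vertical centroidal axis using Ī + A·d² with d = x − 34.7981:
  web: d = -26.7981 mm → contributes +2 366 316 mm⁴
  top flange (beyond web): d = 23.2019 mm → contributes +2 081 451 mm⁴
  bottom flange (beyond web): d = 23.2019 mm → contributes +2 081 451 mm⁴
Total I = 6 529 218 mm⁴.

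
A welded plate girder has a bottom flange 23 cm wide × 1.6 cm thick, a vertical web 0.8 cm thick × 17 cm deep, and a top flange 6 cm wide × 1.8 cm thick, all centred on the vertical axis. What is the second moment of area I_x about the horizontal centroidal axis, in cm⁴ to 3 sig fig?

I_x ≈ 3530 cm⁴

Split into non-overlapping primitives; take the origin at the lower-left of the bounding box.
Bottom plate: 23 × 1.6, A = 36.8 cm², y = 0.8 cm, Ī = 7.8507 cm⁴.
Web plate: 0.8 × 17, A = 13.6 cm², y = 10.1 cm, Ī = 327.53 cm⁴.
Top plate: 6 × 1.8, A = 10.8 cm², y = 19.5 cm, Ī = 2.916 cm⁴.
Centroid: ȳ = ΣA·y / ΣA = 6.1667 cm.
Transfer each piece to the horizontal centroidal axis using Ī + A·d² with d = y − 6.1667:
  bottom plate: d = -5.3667 cm → contributes +1067.7 cm⁴
  web plate: d = 3.9333 cm → contributes +537.94 cm⁴
  top plate: d = 13.333 cm → contributes +1922.9 cm⁴
Total I = 3528.6 cm⁴.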